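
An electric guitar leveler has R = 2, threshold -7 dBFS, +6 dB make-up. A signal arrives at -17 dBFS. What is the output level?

-11 dBFS

-17 dBFS is 10 dB below the -7 dBFS threshold, so no gain reduction is applied.
Make-up gain adds 6 dB: -17 + 6 = -11 dBFS.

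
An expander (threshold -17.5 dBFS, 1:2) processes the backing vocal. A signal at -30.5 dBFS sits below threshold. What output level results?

Below threshold, a 1:2 expander applies gain = (2−1)×(T − x) of attenuation.
(2−1) × 13 = 13 dB, so output = -30.5 − 13 = -43.5 dBFS.

-43.5 dBFS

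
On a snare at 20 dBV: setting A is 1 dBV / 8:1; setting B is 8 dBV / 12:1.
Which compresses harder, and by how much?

A, by 5.625 dB

A: 19 dB over, compressed to 2.375 dB over, so 16.625 dB of GR.
B: 12 dB over, compressed to 1 dB over, so 11 dB of GR.
A applies 5.625 dB more gain reduction.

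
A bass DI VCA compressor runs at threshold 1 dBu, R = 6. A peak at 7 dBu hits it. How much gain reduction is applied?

7 dBu exceeds the threshold by 6 dB.
A 6:1 ratio leaves 1 dB of that excess.
So the signal is attenuated by 6 − 1 = 5 dB.

5 dB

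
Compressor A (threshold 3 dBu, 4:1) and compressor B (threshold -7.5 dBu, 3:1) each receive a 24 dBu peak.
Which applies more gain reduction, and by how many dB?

B, by 5.25 dB

A: GR = 21 − 21/4 = 15.75 dB.
B: GR = 31.5 − 31.5/3 = 21 dB.
B applies 5.25 dB more gain reduction.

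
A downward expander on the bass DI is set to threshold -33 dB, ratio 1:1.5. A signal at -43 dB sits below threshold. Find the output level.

The input is 10 dB below the -33 dB threshold.
A 1:1.5 expander multiplies undershoot by 1.5: 10 × 1.5 = 15 dB below threshold.
Output = -33 − 15 = -48 dB.

-48 dB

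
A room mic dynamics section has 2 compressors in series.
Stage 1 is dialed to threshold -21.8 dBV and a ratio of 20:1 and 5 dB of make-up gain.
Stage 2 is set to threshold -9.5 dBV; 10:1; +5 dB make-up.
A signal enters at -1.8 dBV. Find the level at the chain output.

Stage 1: -1.8 dBV is 20 dB over -21.8 dBV; at 20:1 that becomes 1 dB over, giving -20.8 dBV; +5 dB make-up → -15.8 dBV.
Stage 2: -15.8 dBV is at or below the -9.5 dBV threshold — no compression; make-up brings it to -10.8 dBV.

-10.8 dBV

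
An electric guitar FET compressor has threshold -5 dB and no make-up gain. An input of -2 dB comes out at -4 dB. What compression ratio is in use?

Input overshoot = -2 − (-5) = 3 dB; output overshoot = -4 − (-5) = 1 dB.
Ratio = 3 / 1 = 3.

3:1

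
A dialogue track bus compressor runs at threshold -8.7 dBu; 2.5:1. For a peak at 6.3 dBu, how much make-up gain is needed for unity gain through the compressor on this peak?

The peak compresses to -8.7 + 15/2.5 = -2.7 dBu.
To reach 6.3 dBu requires 6.3 − (-2.7) = 9 dB of make-up.

9 dB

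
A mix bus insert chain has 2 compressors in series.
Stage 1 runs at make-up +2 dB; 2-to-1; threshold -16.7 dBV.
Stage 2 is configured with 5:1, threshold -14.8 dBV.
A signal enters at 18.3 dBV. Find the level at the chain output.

-11.28 dBV

Stage 1: 35 dB above -16.7 dBV, reduced 2:1 to 17.5 dB above → 0.8 dBV; +2 dB make-up → 2.8 dBV.
Stage 2: 17.6 dB above -14.8 dBV, reduced 5:1 to 3.52 dB above → -11.28 dBV.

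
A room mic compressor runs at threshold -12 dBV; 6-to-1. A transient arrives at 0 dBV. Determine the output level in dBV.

-10 dBV

Overshoot: 0 − (-12) = 12 dB.
The 12 dB excess becomes 2 dB after 6:1 reduction.
That puts the output at -10 dBV.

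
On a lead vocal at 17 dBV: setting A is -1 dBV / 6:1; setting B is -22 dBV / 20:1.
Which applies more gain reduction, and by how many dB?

A: 18 dB over, compressed to 3 dB over, so 15 dB of GR.
B: 39 dB over, compressed to 1.95 dB over, so 37.05 dB of GR.
B applies 22.05 dB more gain reduction.

B, by 22.05 dB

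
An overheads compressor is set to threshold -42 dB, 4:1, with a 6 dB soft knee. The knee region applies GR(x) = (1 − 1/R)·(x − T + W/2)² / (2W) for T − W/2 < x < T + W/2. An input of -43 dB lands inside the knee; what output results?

x − T + W/2 = -43 − (-42) + 3 = 2.
GR = (1 − 1/4) × 2² / 12 = 0.75 × 4 / 12 = 0.25 dB.
Output = -43 − 0.25 = -43.25 dB.

-43.25 dB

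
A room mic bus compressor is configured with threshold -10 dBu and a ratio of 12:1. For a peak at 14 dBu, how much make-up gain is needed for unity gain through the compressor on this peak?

22 dB

The peak compresses to -10 + 24/12 = -8 dBu.
To reach 14 dBu requires 14 − (-8) = 22 dB of make-up.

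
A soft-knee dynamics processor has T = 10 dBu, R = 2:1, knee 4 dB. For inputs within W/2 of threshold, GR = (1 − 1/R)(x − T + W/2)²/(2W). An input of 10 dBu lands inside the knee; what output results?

x − T + W/2 = 10 − 10 + 2 = 2.
GR = (1 − 1/2) × 2² / 8 = 0.5 × 4 / 8 = 0.25 dB.
Output = 10 − 0.25 = 9.75 dBu.

9.75 dBu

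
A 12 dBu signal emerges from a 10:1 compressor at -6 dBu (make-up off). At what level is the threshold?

-8 dBu

Gain reduction = 12 − (-6) = 18 dB; output overshoot = GR / (R − 1) = 18 / 9 = 2 dB.
Threshold = output − output overshoot = -6 − 2 = -8 dBu.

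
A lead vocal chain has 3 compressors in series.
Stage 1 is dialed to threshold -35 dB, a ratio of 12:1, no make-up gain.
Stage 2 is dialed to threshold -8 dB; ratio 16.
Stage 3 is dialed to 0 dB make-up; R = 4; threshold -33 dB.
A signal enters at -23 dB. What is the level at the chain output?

Stage 1: overshoot 12 dB → 12/12 = 1 dB → -34 dB.
Stage 2: -34 dB is at or below the -8 dB threshold — no compression; output -34 dB.
Stage 3: below threshold (-34 ≤ -33); passes unchanged; output -34 dB.

-34 dB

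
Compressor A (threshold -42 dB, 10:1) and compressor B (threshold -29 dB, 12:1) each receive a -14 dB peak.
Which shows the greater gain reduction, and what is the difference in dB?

A: overshoot 28 dB → output overshoot 2.8 dB → GR 25.2 dB.
B: overshoot 15 dB → output overshoot 1.25 dB → GR 13.75 dB.
A applies 11.45 dB more gain reduction.

A, by 11.45 dB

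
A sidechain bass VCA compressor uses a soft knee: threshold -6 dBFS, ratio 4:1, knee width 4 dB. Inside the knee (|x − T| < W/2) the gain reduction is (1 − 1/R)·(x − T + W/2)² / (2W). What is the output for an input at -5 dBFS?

-5.84375 dBFS

x − T + W/2 = -5 − (-6) + 2 = 3.
GR = (1 − 1/4) × 3² / 8 = 0.75 × 9 / 8 = 0.84375 dB.
Output = -5 − 0.84375 = -5.84375 dBFS.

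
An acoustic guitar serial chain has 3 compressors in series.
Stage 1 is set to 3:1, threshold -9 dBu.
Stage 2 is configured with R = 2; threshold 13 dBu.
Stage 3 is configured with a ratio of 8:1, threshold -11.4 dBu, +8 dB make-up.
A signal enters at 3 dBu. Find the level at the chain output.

-2.6 dBu

Stage 1: 12 dB above -9 dBu, reduced 3:1 to 4 dB above → -5 dBu.
Stage 2: -5 dBu ≤ 13 dBu, so stage 2 doesn't engage; output -5 dBu.
Stage 3: 6.4 dB above -11.4 dBu, reduced 8:1 to 0.8 dB above → -10.6 dBu; +8 dB make-up → -2.6 dBu.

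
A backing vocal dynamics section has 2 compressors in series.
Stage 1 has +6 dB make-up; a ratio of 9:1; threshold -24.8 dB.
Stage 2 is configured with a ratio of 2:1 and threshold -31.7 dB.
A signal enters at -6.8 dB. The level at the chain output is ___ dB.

Stage 1: overshoot 18 dB → 18/9 = 2 dB → -22.8 dB; +6 dB make-up → -16.8 dB.
Stage 2: 14.9 dB above -31.7 dB, reduced 2:1 to 7.45 dB above → -24.25 dB.

-24.25 dB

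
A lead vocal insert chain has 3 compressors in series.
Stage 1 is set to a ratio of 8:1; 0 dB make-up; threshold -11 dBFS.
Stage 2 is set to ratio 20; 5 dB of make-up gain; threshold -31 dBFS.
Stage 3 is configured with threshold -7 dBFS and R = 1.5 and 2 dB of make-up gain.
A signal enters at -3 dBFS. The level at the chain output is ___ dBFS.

Stage 1: -3 dBFS is 8 dB over -11 dBFS; at 8:1 that becomes 1 dB over, giving -10 dBFS.
Stage 2: -10 dBFS is 21 dB over -31 dBFS; at 20:1 that becomes 1.05 dB over, giving -29.95 dBFS; +5 dB make-up → -24.95 dBFS.
Stage 3: -24.95 dBFS is at or below the -7 dBFS threshold — no compression; make-up brings it to -22.95 dBFS.

-22.95 dBFS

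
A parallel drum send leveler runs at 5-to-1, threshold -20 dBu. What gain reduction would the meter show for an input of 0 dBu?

Overshoot = 0 − (-20) = 20 dB.
A 5:1 ratio leaves 4 dB of that excess.
GR = overshoot in − overshoot out = 20 − 4 = 16 dB.

16 dB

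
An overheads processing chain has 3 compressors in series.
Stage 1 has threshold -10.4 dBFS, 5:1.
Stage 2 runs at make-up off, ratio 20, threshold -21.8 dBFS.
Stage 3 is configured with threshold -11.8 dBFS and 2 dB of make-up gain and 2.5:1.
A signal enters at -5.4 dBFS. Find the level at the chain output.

Stage 1: 5 dB above -10.4 dBFS, reduced 5:1 to 1 dB above → -9.4 dBFS.
Stage 2: 12.4 dB above -21.8 dBFS, reduced 20:1 to 0.62 dB above → -21.18 dBFS.
Stage 3: -21.18 dBFS is at or below the -11.8 dBFS threshold — no compression; make-up brings it to -19.18 dBFS.

-19.18 dBFS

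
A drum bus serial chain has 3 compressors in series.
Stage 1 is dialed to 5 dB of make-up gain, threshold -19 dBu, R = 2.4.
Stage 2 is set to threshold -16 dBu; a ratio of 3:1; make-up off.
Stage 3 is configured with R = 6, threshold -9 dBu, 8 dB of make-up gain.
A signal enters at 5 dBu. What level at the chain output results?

-4 dBu

Stage 1: overshoot 24 dB → 24/2.4 = 10 dB → -9 dBu; +5 dB make-up → -4 dBu.
Stage 2: 12 dB above -16 dBu, reduced 3:1 to 4 dB above → -12 dBu.
Stage 3: below threshold (-12 ≤ -9); passes unchanged; make-up brings it to -4 dBu.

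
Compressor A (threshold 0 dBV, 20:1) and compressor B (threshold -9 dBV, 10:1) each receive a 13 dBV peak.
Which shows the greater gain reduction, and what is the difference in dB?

B, by 7.45 dB

A: GR = 13 − 13/20 = 12.35 dB.
B: GR = 22 − 22/10 = 19.8 dB.
B reduces 7.45 dB more.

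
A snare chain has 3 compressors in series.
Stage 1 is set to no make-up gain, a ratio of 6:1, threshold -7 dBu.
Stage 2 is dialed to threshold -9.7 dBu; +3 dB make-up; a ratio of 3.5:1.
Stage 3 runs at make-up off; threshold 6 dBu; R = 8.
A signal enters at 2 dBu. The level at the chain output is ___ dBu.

Stage 1: 9 dB above -7 dBu, reduced 6:1 to 1.5 dB above → -5.5 dBu.
Stage 2: 4.2 dB above -9.7 dBu, reduced 3.5:1 to 1.2 dB above → -8.5 dBu; +3 dB make-up → -5.5 dBu.
Stage 3: below threshold (-5.5 ≤ 6); passes unchanged; output -5.5 dBu.

-5.5 dBu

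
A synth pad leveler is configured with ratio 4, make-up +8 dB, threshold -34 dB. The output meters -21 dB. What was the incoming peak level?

-14 dB

Stripping the +8 dB make-up gives -29 dB at the gain stage.
The compressed level sits -29 − (-34) = 5 dB over threshold.
Before 4:1 compression the overshoot was 5 × 4 = 20 dB, so input = -34 + 20 = -14 dB.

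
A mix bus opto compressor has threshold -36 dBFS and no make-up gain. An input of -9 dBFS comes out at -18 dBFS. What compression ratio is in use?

1.5:1

Input overshoot = -9 − (-36) = 27 dB; output overshoot = -18 − (-36) = 18 dB.
Ratio = 27 / 18 = 1.5.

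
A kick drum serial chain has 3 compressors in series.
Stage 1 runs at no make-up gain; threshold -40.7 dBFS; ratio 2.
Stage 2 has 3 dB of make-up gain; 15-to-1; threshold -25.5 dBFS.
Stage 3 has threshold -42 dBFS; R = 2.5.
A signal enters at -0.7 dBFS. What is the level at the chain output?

Stage 1: overshoot 40 dB → 40/2 = 20 dB → -20.7 dBFS.
Stage 2: overshoot 4.8 dB → 4.8/15 = 0.32 dB → -25.18 dBFS; +3 dB make-up → -22.18 dBFS.
Stage 3: 19.82 dB above -42 dBFS, reduced 2.5:1 to 7.928 dB above → -34.072 dBFS.

-34.072 dBFS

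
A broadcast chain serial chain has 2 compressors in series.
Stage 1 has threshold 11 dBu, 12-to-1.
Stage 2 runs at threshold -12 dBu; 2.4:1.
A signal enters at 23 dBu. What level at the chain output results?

Stage 1: 12 dB above 11 dBu, reduced 12:1 to 1 dB above → 12 dBu.
Stage 2: 24 dB above -12 dBu, reduced 2.4:1 to 10 dB above → -2 dBu.

-2 dBu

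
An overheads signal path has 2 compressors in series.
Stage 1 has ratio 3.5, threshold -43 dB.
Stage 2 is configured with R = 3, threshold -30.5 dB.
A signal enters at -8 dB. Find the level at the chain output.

Stage 1: -8 dB is 35 dB over -43 dB; at 3.5:1 that becomes 10 dB over, giving -33 dB.
Stage 2: -33 dB is at or below the -30.5 dB threshold — no compression; output -33 dB.

-33 dB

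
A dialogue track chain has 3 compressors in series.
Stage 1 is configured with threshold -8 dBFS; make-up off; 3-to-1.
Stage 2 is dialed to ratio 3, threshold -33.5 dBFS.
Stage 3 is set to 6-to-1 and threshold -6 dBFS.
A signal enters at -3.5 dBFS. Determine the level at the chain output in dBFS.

Stage 1: overshoot 4.5 dB → 4.5/3 = 1.5 dB → -6.5 dBFS.
Stage 2: overshoot 27 dB → 27/3 = 9 dB → -24.5 dBFS.
Stage 3: -24.5 dBFS is at or below the -6 dBFS threshold — no compression; output -24.5 dBFS.

-24.5 dBFS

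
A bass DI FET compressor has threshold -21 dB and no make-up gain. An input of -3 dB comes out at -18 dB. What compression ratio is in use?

6:1

Input overshoot = -3 − (-21) = 18 dB; output overshoot = -18 − (-21) = 3 dB.
Ratio = 18 / 3 = 6.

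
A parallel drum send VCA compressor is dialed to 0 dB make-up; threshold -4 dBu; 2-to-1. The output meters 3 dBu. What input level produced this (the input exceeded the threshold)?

10 dBu

That's 7 dB above the -4 dBu threshold.
Input overshoot = R × output overshoot = 14 dB → input = -4 + 14 = 10 dBu.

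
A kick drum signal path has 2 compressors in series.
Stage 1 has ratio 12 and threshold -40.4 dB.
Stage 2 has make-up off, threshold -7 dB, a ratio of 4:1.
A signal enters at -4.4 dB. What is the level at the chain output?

-37.4 dB

Stage 1: 36 dB above -40.4 dB, reduced 12:1 to 3 dB above → -37.4 dB.
Stage 2: -37.4 dB is at or below the -7 dB threshold — no compression; output -37.4 dB.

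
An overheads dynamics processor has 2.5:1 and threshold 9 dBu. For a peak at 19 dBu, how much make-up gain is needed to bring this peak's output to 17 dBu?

The peak compresses to 9 + 10/2.5 = 13 dBu.
To reach 17 dBu requires 17 − 13 = 4 dB of make-up.

4 dB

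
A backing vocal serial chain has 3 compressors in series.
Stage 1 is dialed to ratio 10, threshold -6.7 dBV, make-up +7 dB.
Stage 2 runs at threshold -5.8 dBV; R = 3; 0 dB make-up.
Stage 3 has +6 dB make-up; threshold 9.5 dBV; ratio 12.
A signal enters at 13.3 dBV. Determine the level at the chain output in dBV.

2.9 dBV

Stage 1: 13.3 dBV is 20 dB over -6.7 dBV; at 10:1 that becomes 2 dB over, giving -4.7 dBV; +7 dB make-up → 2.3 dBV.
Stage 2: overshoot 8.1 dB → 8.1/3 = 2.7 dB → -3.1 dBV.
Stage 3: -3.1 dBV ≤ 9.5 dBV, so stage 3 doesn't engage; make-up brings it to 2.9 dBV.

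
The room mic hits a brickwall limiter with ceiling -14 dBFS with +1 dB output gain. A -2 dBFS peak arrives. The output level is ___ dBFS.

The limiter clamps the peak to its -14 dBFS ceiling.
Output gain then adds 1 dB: -14 + 1 = -13 dBFS.

-13 dBFS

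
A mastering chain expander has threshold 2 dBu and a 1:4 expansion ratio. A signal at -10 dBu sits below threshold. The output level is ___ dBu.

-46 dBu

Below threshold, a 1:4 expander applies gain = (4−1)×(T − x) of attenuation.
(4−1) × 12 = 36 dB, so output = -10 − 36 = -46 dBu.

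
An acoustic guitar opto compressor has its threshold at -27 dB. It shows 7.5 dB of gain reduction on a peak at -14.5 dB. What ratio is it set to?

Input overshoot = -14.5 − (-27) = 12.5 dB.
Output overshoot = 12.5 − 7.5 = 5 dB.
Ratio = input overshoot / output overshoot = 12.5 / 5 = 2.5.

2.5:1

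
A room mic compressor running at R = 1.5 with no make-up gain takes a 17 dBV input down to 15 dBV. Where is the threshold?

Gain reduction = 17 − 15 = 2 dB; output overshoot = GR / (R − 1) = 2 / 0.5 = 4 dB.
Threshold = output − output overshoot = 15 − 4 = 11 dBV.

11 dBV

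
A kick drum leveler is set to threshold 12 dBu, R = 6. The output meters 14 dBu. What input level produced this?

24 dBu

The compressed level sits 14 − 12 = 2 dB over threshold.
Input overshoot = R × output overshoot = 12 dB → input = 12 + 12 = 24 dBu.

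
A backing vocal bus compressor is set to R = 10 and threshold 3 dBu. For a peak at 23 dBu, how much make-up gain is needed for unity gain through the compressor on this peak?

18 dB

The peak compresses to 3 + 20/10 = 5 dBu.
To reach 23 dBu requires 23 − 5 = 18 dB of make-up.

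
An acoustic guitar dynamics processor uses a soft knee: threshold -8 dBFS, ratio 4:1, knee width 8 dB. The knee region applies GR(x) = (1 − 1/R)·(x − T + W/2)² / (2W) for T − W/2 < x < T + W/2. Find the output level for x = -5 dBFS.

x − T + W/2 = -5 − (-8) + 4 = 7.
GR = (1 − 1/4) × 7² / 16 = 0.75 × 49 / 16 = 2.296875 dB.
Output = -5 − 2.296875 = -7.296875 dBFS.

-7.296875 dBFS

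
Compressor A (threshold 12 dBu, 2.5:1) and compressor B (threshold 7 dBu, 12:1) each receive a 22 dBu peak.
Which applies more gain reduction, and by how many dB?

A: GR = 10 − 10/2.5 = 6 dB.
B: GR = 15 − 15/12 = 13.75 dB.
Difference: 7.75 dB in favour of B.

B, by 7.75 dB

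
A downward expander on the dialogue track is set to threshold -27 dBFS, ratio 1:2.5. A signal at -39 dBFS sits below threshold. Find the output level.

Below threshold, a 1:2.5 expander applies gain = (2.5−1)×(T − x) of attenuation.
(2.5−1) × 12 = 18 dB, so output = -39 − 18 = -57 dBFS.

-57 dBFS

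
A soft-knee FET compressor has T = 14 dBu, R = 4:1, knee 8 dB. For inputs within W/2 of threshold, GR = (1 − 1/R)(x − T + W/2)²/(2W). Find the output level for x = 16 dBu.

x − T + W/2 = 16 − 14 + 4 = 6.
GR = (1 − 1/4) × 6² / 16 = 0.75 × 36 / 16 = 1.6875 dB.
Output = 16 − 1.6875 = 14.3125 dBu.

14.3125 dBu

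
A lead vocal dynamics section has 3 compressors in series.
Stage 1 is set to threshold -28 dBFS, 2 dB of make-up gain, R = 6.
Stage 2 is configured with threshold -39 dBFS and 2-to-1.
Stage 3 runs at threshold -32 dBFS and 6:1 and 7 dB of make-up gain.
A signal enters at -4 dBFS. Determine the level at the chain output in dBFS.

-24.75 dBFS

Stage 1: -4 dBFS is 24 dB over -28 dBFS; at 6:1 that becomes 4 dB over, giving -24 dBFS; +2 dB make-up → -22 dBFS.
Stage 2: -22 dBFS is 17 dB over -39 dBFS; at 2:1 that becomes 8.5 dB over, giving -30.5 dBFS.
Stage 3: -30.5 dBFS is 1.5 dB over -32 dBFS; at 6:1 that becomes 0.25 dB over, giving -31.75 dBFS; +7 dB make-up → -24.75 dBFS.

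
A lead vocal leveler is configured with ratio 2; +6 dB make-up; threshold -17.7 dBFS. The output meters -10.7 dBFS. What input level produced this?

-15.7 dBFS

Stripping the +6 dB make-up gives -16.7 dBFS at the gain stage.
Post-compression overshoot = -16.7 − (-17.7) = 1 dB.
Before 2:1 compression the overshoot was 1 × 2 = 2 dB, so input = -17.7 + 2 = -15.7 dBFS.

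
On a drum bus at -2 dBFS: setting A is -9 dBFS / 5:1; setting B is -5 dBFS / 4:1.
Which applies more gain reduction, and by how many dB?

A: 7 dB over, compressed to 1.4 dB over, so 5.6 dB of GR.
B: 3 dB over, compressed to 0.75 dB over, so 2.25 dB of GR.
Difference: 3.35 dB in favour of A.

A, by 3.35 dB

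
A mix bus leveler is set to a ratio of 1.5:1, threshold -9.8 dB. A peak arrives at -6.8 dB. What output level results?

-6.8 dB sits 3 dB over threshold.
1.5:1 compression reduces that to 3/1.5 = 2 dB over.
So the level is -9.8 + 2 = -7.8 dB.

-7.8 dB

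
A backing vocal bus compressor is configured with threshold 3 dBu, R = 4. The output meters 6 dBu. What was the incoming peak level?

15 dBu

The compressed level sits 6 − 3 = 3 dB over threshold.
Before 4:1 compression the overshoot was 3 × 4 = 12 dB, so input = 3 + 12 = 15 dBu.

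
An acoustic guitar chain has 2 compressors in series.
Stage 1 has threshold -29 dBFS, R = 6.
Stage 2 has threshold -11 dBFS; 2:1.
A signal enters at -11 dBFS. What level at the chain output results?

-26 dBFS

Stage 1: -11 dBFS is 18 dB over -29 dBFS; at 6:1 that becomes 3 dB over, giving -26 dBFS.
Stage 2: -26 dBFS ≤ -11 dBFS, so stage 2 doesn't engage; output -26 dBFS.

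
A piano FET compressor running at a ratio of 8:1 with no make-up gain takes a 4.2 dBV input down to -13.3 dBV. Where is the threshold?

Gain reduction = 4.2 − (-13.3) = 17.5 dB; output overshoot = GR / (R − 1) = 17.5 / 7 = 2.5 dB.
Threshold = output − output overshoot = -13.3 − 2.5 = -15.8 dBV.

-15.8 dBV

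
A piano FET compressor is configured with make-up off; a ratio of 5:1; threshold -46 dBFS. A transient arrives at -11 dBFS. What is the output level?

The input is 35 dB above the -46 dBFS threshold.
The 35 dB excess becomes 7 dB after 5:1 reduction.
So the level is -46 + 7 = -39 dBFS.

-39 dBFS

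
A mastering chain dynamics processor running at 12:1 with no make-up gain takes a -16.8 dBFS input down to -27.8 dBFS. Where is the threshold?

Gain reduction = -16.8 − (-27.8) = 11 dB; output overshoot = GR / (R − 1) = 11 / 11 = 1 dB.
Threshold = output − output overshoot = -27.8 − 1 = -28.8 dBFS.

-28.8 dBFS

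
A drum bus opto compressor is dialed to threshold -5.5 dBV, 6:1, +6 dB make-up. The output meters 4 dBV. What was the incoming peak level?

Stripping the +6 dB make-up gives -2 dBV at the gain stage.
The compressed level sits -2 − (-5.5) = 3.5 dB over threshold.
Input overshoot = R × output overshoot = 21 dB → input = -5.5 + 21 = 15.5 dBV.

15.5 dBV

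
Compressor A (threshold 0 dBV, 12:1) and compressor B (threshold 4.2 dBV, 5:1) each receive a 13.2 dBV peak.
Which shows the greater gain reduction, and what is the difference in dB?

A, by 4.9 dB

A: 13.2 dB over, compressed to 1.1 dB over, so 12.1 dB of GR.
B: 9 dB over, compressed to 1.8 dB over, so 7.2 dB of GR.
A reduces 4.9 dB more.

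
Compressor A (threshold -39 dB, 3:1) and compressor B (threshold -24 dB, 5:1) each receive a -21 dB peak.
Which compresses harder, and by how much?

A, by 9.6 dB

A: 18 dB over, compressed to 6 dB over, so 12 dB of GR.
B: 3 dB over, compressed to 0.6 dB over, so 2.4 dB of GR.
A applies 9.6 dB more gain reduction.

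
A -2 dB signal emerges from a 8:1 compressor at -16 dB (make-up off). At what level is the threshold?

-18 dB

Input is 16 dB above T (since output overshoot × R = input overshoot: (-16 − T)·8 = -2 − T gives T = -18 dB).
Check: -18 + (-2 − (-18))/8 = -18 + 2 = -16 dB. ✓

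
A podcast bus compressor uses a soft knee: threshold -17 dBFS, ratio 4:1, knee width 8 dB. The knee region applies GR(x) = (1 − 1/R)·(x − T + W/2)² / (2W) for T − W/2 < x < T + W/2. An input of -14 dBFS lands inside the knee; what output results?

-16.296875 dBFS

x − T + W/2 = -14 − (-17) + 4 = 7.
GR = (1 − 1/4) × 7² / 16 = 0.75 × 49 / 16 = 2.296875 dB.
Output = -14 − 2.296875 = -16.296875 dBFS.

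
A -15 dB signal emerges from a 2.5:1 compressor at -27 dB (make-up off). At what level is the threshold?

-35 dB

Gain reduction = -15 − (-27) = 12 dB; output overshoot = GR / (R − 1) = 12 / 1.5 = 8 dB.
Threshold = output − output overshoot = -27 − 8 = -35 dB.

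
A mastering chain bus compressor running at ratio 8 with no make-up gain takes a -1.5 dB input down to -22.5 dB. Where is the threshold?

Gain reduction = -1.5 − (-22.5) = 21 dB; output overshoot = GR / (R − 1) = 21 / 7 = 3 dB.
Threshold = output − output overshoot = -22.5 − 3 = -25.5 dB.

-25.5 dB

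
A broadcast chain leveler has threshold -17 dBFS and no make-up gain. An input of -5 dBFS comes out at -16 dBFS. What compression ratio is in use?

Input overshoot = -5 − (-17) = 12 dB; output overshoot = -16 − (-17) = 1 dB.
Ratio = 12 / 1 = 12.

12:1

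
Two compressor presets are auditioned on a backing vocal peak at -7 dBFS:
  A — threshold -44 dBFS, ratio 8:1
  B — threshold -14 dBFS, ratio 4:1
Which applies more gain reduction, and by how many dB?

A: overshoot 37 dB → output overshoot 4.625 dB → GR 32.375 dB.
B: overshoot 7 dB → output overshoot 1.75 dB → GR 5.25 dB.
A applies 27.125 dB more gain reduction.

A, by 27.125 dB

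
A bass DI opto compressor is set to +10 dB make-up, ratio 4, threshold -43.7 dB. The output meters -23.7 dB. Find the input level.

-3.7 dB

Remove make-up: -23.7 − 10 = -33.7 dB.
The compressed level sits -33.7 − (-43.7) = 10 dB over threshold.
Input overshoot = R × output overshoot = 40 dB → input = -43.7 + 40 = -3.7 dB.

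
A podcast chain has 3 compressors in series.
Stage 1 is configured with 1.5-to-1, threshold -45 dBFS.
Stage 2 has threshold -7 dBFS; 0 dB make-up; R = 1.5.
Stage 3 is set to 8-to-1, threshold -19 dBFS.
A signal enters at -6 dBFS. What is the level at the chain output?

Stage 1: -6 dBFS is 39 dB over -45 dBFS; at 1.5:1 that becomes 26 dB over, giving -19 dBFS.
Stage 2: -19 dBFS is at or below the -7 dBFS threshold — no compression; output -19 dBFS.
Stage 3: -19 dBFS is at or below the -19 dBFS threshold — no compression; output -19 dBFS.

-19 dBFS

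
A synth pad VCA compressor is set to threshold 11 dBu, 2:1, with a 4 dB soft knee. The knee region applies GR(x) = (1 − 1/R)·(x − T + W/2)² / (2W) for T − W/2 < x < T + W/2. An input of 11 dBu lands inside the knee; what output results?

10.75 dBu

x − T + W/2 = 11 − 11 + 2 = 2.
GR = (1 − 1/2) × 2² / 8 = 0.5 × 4 / 8 = 0.25 dB.
Output = 11 − 0.25 = 10.75 dBu.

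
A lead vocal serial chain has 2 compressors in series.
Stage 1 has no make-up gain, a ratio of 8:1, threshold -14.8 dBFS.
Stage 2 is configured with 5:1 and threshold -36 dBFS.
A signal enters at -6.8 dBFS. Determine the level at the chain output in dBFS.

-31.56 dBFS

Stage 1: overshoot 8 dB → 8/8 = 1 dB → -13.8 dBFS.
Stage 2: 22.2 dB above -36 dBFS, reduced 5:1 to 4.44 dB above → -31.56 dBFS.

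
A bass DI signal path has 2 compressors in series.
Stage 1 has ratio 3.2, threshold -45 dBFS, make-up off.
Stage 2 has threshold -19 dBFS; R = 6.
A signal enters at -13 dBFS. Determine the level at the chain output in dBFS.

Stage 1: -13 dBFS is 32 dB over -45 dBFS; at 3.2:1 that becomes 10 dB over, giving -35 dBFS.
Stage 2: -35 dBFS is at or below the -19 dBFS threshold — no compression; output -35 dBFS.

-35 dBFS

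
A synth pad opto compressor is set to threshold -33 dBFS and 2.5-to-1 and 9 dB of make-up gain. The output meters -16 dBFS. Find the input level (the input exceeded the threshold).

-13 dBFS

Stripping the +9 dB make-up gives -25 dBFS at the gain stage.
That's 8 dB above the -33 dBFS threshold.
Before 2.5:1 compression the overshoot was 8 × 2.5 = 20 dB, so input = -33 + 20 = -13 dBFS.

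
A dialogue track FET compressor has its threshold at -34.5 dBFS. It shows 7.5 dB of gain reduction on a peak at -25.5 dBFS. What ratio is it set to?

6:1

Input overshoot = -25.5 − (-34.5) = 9 dB.
Output overshoot = 9 − 7.5 = 1.5 dB.
Ratio = input overshoot / output overshoot = 9 / 1.5 = 6.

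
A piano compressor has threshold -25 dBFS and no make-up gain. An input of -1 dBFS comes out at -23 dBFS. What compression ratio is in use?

12:1

Input overshoot = -1 − (-25) = 24 dB; output overshoot = -23 − (-25) = 2 dB.
Ratio = 24 / 2 = 12.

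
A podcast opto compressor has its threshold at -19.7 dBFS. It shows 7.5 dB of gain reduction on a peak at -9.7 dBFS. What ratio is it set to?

Input overshoot = -9.7 − (-19.7) = 10 dB.
Output overshoot = 10 − 7.5 = 2.5 dB.
Ratio = input overshoot / output overshoot = 10 / 2.5 = 4.

4:1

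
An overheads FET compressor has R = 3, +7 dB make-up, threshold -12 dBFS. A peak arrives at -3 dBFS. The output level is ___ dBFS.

-3 dBFS sits 9 dB over threshold.
3:1 compression reduces that to 9/3 = 3 dB over.
Output = -12 + 3 = -9 dBFS; make-up adds 7 dB, giving -2 dBFS.

-2 dBFS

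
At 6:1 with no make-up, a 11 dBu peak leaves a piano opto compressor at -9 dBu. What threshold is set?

-13 dBu

Input is 24 dB above T (since output overshoot × R = input overshoot: (-9 − T)·6 = 11 − T gives T = -13 dBu).
Check: -13 + (11 − (-13))/6 = -13 + 4 = -9 dBu. ✓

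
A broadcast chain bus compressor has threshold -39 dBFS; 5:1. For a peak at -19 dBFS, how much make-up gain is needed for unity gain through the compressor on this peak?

16 dB

The peak compresses to -39 + 20/5 = -35 dBFS.
To reach -19 dBFS requires -19 − (-35) = 16 dB of make-up.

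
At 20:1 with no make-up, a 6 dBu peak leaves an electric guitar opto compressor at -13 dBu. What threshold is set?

-14 dBu

Input is 20 dB above T (since output overshoot × R = input overshoot: (-13 − T)·20 = 6 − T gives T = -14 dBu).
Check: -14 + (6 − (-14))/20 = -14 + 1 = -13 dBu. ✓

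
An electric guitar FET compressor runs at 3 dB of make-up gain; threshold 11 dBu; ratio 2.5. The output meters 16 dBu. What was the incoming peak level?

Stripping the +3 dB make-up gives 13 dBu at the gain stage.
That's 2 dB above the 11 dBu threshold.
Before 2.5:1 compression the overshoot was 2 × 2.5 = 5 dB, so input = 11 + 5 = 16 dBu.

16 dBu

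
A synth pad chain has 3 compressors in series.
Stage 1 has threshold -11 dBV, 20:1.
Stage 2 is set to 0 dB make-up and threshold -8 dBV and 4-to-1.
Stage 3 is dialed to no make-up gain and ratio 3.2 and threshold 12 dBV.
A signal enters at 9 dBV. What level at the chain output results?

Stage 1: overshoot 20 dB → 20/20 = 1 dB → -10 dBV.
Stage 2: -10 dBV ≤ -8 dBV, so stage 2 doesn't engage; output -10 dBV.
Stage 3: below threshold (-10 ≤ 12); passes unchanged; output -10 dBV.

-10 dBV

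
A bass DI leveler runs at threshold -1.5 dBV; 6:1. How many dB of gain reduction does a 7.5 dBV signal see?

7.5 dB

The signal is 9 dB above threshold.
At 6:1, output sits 9/6 = 1.5 dB above threshold.
Gain reduction = 9 − 1.5 = 7.5 dB.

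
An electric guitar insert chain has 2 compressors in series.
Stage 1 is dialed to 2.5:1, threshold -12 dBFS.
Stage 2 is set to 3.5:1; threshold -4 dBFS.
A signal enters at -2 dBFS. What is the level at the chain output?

-8 dBFS

Stage 1: -2 dBFS is 10 dB over -12 dBFS; at 2.5:1 that becomes 4 dB over, giving -8 dBFS.
Stage 2: -8 dBFS ≤ -4 dBFS, so stage 2 doesn't engage; output -8 dBFS.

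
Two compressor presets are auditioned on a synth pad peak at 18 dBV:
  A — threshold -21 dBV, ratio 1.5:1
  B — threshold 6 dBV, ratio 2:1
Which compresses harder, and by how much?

A, by 7 dB

A: 39 dB over, compressed to 26 dB over, so 13 dB of GR.
B: 12 dB over, compressed to 6 dB over, so 6 dB of GR.
Difference: 7 dB in favour of A.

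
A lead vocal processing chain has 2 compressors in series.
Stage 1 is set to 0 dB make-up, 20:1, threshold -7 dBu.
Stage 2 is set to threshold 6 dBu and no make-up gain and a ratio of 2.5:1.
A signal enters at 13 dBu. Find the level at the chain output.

Stage 1: 20 dB above -7 dBu, reduced 20:1 to 1 dB above → -6 dBu.
Stage 2: -6 dBu is at or below the 6 dBu threshold — no compression; output -6 dBu.

-6 dBu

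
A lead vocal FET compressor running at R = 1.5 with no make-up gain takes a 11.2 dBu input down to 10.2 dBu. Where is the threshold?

8.2 dBu

Let T be the threshold. Output overshoot = (input overshoot)/R, so 10.2 − T = (11.2 − T)/1.5.
1.5·(10.2 − T) = 11.2 − T → 0.5·T = 15.3 − 11.2 = 4.1.
T = 4.1/0.5 = 8.2 dBu.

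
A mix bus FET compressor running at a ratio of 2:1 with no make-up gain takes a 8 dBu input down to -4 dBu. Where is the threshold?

-16 dBu

Gain reduction = 8 − (-4) = 12 dB; output overshoot = GR / (R − 1) = 12 / 1 = 12 dB.
Threshold = output − output overshoot = -4 − 12 = -16 dBu.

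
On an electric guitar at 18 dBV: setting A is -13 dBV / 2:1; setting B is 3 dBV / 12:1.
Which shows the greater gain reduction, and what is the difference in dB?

A: overshoot 31 dB → output overshoot 15.5 dB → GR 15.5 dB.
B: overshoot 15 dB → output overshoot 1.25 dB → GR 13.75 dB.
A applies 1.75 dB more gain reduction.

A, by 1.75 dB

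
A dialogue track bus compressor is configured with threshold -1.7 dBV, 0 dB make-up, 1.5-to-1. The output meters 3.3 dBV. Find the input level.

That's 5 dB above the -1.7 dBV threshold.
Before 1.5:1 compression the overshoot was 5 × 1.5 = 7.5 dB, so input = -1.7 + 7.5 = 5.8 dBV.

5.8 dBV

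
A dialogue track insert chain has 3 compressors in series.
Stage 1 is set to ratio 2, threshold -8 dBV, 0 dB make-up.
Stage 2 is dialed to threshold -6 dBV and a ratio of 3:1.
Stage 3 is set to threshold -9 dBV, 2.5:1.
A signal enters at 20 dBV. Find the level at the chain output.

Stage 1: 20 dBV is 28 dB over -8 dBV; at 2:1 that becomes 14 dB over, giving 6 dBV.
Stage 2: 12 dB above -6 dBV, reduced 3:1 to 4 dB above → -2 dBV.
Stage 3: overshoot 7 dB → 7/2.5 = 2.8 dB → -6.2 dBV.

-6.2 dBV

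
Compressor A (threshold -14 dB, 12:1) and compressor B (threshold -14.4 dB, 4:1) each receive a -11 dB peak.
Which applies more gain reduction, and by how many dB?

A, by 0.2 dB

A: 3 dB over, compressed to 0.25 dB over, so 2.75 dB of GR.
B: 3.4 dB over, compressed to 0.85 dB over, so 2.55 dB of GR.
A reduces 0.2 dB more.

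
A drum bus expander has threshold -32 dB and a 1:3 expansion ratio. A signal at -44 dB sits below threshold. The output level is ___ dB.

Undershoot = (-32) − (-44) = 12 dB.
At 1:3, that expands to 36 dB under threshold.
Output = -32 − 36 = -68 dB.

-68 dB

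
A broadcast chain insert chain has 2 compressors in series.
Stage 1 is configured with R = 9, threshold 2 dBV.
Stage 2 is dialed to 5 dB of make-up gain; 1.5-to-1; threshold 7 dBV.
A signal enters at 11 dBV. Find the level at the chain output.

8 dBV

Stage 1: 11 dBV is 9 dB over 2 dBV; at 9:1 that becomes 1 dB over, giving 3 dBV.
Stage 2: 3 dBV ≤ 7 dBV, so stage 2 doesn't engage; make-up brings it to 8 dBV.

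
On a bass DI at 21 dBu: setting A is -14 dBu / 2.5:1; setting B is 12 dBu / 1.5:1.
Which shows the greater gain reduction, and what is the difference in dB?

A, by 18 dB

A: GR = 35 − 35/2.5 = 21 dB.
B: GR = 9 − 9/1.5 = 3 dB.
A reduces 18 dB more.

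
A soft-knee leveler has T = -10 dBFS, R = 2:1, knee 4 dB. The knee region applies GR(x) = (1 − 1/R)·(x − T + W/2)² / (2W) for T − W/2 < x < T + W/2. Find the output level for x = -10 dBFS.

-10.25 dBFS

x − T + W/2 = -10 − (-10) + 2 = 2.
GR = (1 − 1/2) × 2² / 8 = 0.5 × 4 / 8 = 0.25 dB.
Output = -10 − 0.25 = -10.25 dBFS.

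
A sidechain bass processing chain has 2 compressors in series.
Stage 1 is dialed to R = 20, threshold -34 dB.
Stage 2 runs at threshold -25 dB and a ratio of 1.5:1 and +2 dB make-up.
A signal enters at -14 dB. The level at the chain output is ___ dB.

-31 dB

Stage 1: overshoot 20 dB → 20/20 = 1 dB → -33 dB.
Stage 2: -33 dB is at or below the -25 dB threshold — no compression; make-up brings it to -31 dB.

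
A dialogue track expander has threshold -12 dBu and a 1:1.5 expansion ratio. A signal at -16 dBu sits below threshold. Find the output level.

Undershoot = (-12) − (-16) = 4 dB.
At 1:1.5, that expands to 6 dB under threshold.
Output = -12 − 6 = -18 dBu.

-18 dBu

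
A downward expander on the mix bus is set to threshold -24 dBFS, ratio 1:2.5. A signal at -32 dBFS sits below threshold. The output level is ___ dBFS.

-44 dBFS

The input is 8 dB below the -24 dBFS threshold.
A 1:2.5 expander multiplies undershoot by 2.5: 8 × 2.5 = 20 dB below threshold.
Output = -24 − 20 = -44 dBFS.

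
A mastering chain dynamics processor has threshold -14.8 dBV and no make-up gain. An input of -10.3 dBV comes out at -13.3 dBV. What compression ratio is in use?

3:1

Input overshoot = -10.3 − (-14.8) = 4.5 dB; output overshoot = -13.3 − (-14.8) = 1.5 dB.
Ratio = 4.5 / 1.5 = 3.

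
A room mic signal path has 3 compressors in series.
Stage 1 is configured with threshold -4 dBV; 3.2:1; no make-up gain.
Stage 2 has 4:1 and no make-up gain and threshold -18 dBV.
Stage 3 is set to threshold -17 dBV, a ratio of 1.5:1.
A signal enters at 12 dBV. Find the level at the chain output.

Stage 1: overshoot 16 dB → 16/3.2 = 5 dB → 1 dBV.
Stage 2: overshoot 19 dB → 19/4 = 4.75 dB → -13.25 dBV.
Stage 3: overshoot 3.75 dB → 3.75/1.5 = 2.5 dB → -14.5 dBV.

-14.5 dBV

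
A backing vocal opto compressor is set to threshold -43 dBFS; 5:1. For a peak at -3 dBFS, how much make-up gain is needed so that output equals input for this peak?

Overshoot 40 dB → 40/5 = 8 dB after compression, so the compressed level is -43 + 8 = -35 dBFS.
Make-up = target − compressed = -3 − (-35) = 32 dB.

32 dB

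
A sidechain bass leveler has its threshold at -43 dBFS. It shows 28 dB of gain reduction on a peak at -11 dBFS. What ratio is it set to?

Input overshoot = -11 − (-43) = 32 dB.
Output overshoot = 32 − 28 = 4 dB.
Ratio = input overshoot / output overshoot = 32 / 4 = 8.

8:1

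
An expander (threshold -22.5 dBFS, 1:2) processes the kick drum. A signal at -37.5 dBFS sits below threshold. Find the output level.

-52.5 dBFS

Undershoot = (-22.5) − (-37.5) = 15 dB.
At 1:2, that expands to 30 dB under threshold.
Output = -22.5 − 30 = -52.5 dBFS.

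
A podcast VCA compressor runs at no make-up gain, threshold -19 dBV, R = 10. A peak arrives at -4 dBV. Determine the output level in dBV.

-17.5 dBV

The input is 15 dB above the -19 dBV threshold.
10:1 compression reduces that to 15/10 = 1.5 dB over.
So the level is -19 + 1.5 = -17.5 dBV.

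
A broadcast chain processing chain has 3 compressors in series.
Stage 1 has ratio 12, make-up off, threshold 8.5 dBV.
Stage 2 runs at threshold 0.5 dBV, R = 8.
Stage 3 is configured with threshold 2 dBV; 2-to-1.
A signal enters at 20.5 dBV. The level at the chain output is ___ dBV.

1.625 dBV

Stage 1: 20.5 dBV is 12 dB over 8.5 dBV; at 12:1 that becomes 1 dB over, giving 9.5 dBV.
Stage 2: overshoot 9 dB → 9/8 = 1.125 dB → 1.625 dBV.
Stage 3: 1.625 dBV ≤ 2 dBV, so stage 3 doesn't engage; output 1.625 dBV.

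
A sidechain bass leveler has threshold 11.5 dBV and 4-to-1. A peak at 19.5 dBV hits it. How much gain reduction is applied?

6 dB

Overshoot = 19.5 − 11.5 = 8 dB.
At 4:1, output sits 8/4 = 2 dB above threshold.
GR = overshoot in − overshoot out = 8 − 2 = 6 dB.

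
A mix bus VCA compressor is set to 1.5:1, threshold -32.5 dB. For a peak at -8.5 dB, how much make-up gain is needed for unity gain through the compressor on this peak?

8 dB

The peak compresses to -32.5 + 24/1.5 = -16.5 dB.
To reach -8.5 dB requires -8.5 − (-16.5) = 8 dB of make-up.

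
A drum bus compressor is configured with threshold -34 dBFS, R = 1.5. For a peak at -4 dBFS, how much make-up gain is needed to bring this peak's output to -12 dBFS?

Overshoot 30 dB → 30/1.5 = 20 dB after compression, so the compressed level is -34 + 20 = -14 dBFS.
Make-up = target − compressed = -12 − (-14) = 2 dB.

2 dB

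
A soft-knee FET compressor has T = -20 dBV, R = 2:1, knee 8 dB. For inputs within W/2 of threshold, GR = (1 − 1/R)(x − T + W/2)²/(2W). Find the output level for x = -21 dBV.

-21.28125 dBV

x − T + W/2 = -21 − (-20) + 4 = 3.
GR = (1 − 1/2) × 3² / 16 = 0.5 × 9 / 16 = 0.28125 dB.
Output = -21 − 0.28125 = -21.28125 dBV.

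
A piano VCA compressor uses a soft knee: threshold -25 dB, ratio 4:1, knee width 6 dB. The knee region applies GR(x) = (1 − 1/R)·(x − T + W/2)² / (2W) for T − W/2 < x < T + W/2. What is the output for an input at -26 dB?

x − T + W/2 = -26 − (-25) + 3 = 2.
GR = (1 − 1/4) × 2² / 12 = 0.75 × 4 / 12 = 0.25 dB.
Output = -26 − 0.25 = -26.25 dB.

-26.25 dB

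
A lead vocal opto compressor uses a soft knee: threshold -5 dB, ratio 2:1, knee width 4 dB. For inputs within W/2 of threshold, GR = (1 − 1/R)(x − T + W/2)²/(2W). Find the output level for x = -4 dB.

x − T + W/2 = -4 − (-5) + 2 = 3.
GR = (1 − 1/2) × 3² / 8 = 0.5 × 9 / 8 = 0.5625 dB.
Output = -4 − 0.5625 = -4.5625 dB.

-4.5625 dB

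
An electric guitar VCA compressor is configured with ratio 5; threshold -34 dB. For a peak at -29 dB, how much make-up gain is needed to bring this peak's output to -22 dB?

11 dB

Without make-up, output = threshold + overshoot/5 = -34 + 1 = -33 dB.
Gap to target: 11 dB.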